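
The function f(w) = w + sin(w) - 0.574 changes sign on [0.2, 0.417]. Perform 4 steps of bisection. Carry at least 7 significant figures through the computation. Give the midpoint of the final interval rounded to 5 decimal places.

f(0.200000) = -0.175331, f(0.417000) = 0.248019 (opposite signs)
step 1: m = 0.308500, f(m) = 0.038130 > 0 → root in [0.200000, 0.308500]
step 2: m = 0.254250, f(m) = -0.068230 < 0 → root in [0.254250, 0.308500]
step 3: m = 0.281375, f(m) = -0.014948 < 0 → root in [0.281375, 0.308500]
step 4: m = 0.294937, f(m) = 0.011618 > 0 → root in [0.281375, 0.294937]
Midpoint of [0.281375, 0.294937] = 0.288156

0.28816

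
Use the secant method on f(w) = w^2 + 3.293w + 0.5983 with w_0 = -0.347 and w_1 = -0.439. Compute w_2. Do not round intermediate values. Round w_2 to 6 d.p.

-0.177889

f(w_0) = -0.423962, f(w_1) = -0.654606
w_2 = -0.439000 - (-0.654606)·(-0.439000 - -0.347000)/(-0.654606 - (-0.423962)) = -0.177889; f(w_2) = 0.044157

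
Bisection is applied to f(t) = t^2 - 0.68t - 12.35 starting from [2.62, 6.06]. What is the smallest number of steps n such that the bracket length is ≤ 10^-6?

22

Initial width b − a = 6.06 − 2.62 = 3.440000.
After n steps the width is (b−a)/2^n; need (b−a)/2^n ≤ 10^-6.
So n ≥ log₂(3.440000/10^-6) = log₂(3440000.0000) ≈ 21.7140.
Hence n = 22.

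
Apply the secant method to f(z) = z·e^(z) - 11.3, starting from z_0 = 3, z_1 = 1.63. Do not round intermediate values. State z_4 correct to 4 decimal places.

1.8225

Secant update: z_(k+1) = z_k − f(z_k)·(z_k − z_(k-1))/(f(z_k) − f(z_(k-1))).
f(z_0) = 48.956611, f(z_1) = -2.980684
z_2 = 1.630000 - (-2.980684)·(1.630000 - 3.000000)/(-2.980684 - (48.956611)) = 1.708624; f(z_2) = -1.866068
z_3 = 1.708624 - (-1.866068)·(1.708624 - 1.630000)/(-1.866068 - (-2.980684)) = 1.840256; f(z_3) = 0.290204
z_4 = 1.840256 - (0.290204)·(1.840256 - 1.708624)/(0.290204 - (-1.866068)) = 1.822540; f(z_4) = -0.022934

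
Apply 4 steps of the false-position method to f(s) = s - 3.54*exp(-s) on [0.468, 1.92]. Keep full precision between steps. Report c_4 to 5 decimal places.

1.13717

f(0.468000) = -1.748937, f(1.920000) = 1.401011
step 1: c = 1.274190, f(c) = 0.284203 > 0 → new bracket [0.468000, 1.274190]
step 2: c = 1.161497, f(c) = 0.053415 > 0 → new bracket [0.468000, 1.161497]
step 3: c = 1.140944, f(c) = 0.009853 > 0 → new bracket [0.468000, 1.140944]
step 4: c = 1.137174, f(c) = 0.001811 > 0 → new bracket [0.468000, 1.137174]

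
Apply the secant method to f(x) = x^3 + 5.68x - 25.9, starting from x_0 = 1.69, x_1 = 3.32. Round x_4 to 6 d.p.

2.333814

f(x_0) = -11.473991, f(x_1) = 29.551968
x_2 = 3.320000 - (29.551968)·(3.320000 - 1.690000)/(29.551968 - (-11.473991)) = 2.145872; f(x_2) = -3.830198
x_3 = 2.145872 - (-3.830198)·(2.145872 - 3.320000)/(-3.830198 - (29.551968)) = 2.280589; f(x_3) = -1.084707
x_4 = 2.280589 - (-1.084707)·(2.280589 - 2.145872)/(-1.084707 - (-3.830198)) = 2.333814; f(x_4) = 0.067624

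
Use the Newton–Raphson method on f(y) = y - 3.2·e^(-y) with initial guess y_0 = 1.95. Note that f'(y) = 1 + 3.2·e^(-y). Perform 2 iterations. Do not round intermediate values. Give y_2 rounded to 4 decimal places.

y_0 = 1.950000: f = 1.494723, f' = 1.455277 → y_1 = 1.950000 - (1.494723)/(1.455277) = 0.922895
y_1 = 0.922895: f = -0.348680, f' = 2.271575 → y_2 = 0.922895 - (-0.348680)/(2.271575) = 1.076392

1.0764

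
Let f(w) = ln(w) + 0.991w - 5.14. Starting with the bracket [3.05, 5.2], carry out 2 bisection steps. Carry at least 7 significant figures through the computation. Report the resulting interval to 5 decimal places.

[3.58750, 4.12500]

f(3.050000) = -1.002308, f(5.200000) = 1.661859 (opposite signs)
step 1: m = 4.125000, f(m) = 0.364941 > 0 → root in [3.050000, 4.125000]
step 2: m = 3.587500, f(m) = -0.307332 < 0 → root in [3.587500, 4.125000]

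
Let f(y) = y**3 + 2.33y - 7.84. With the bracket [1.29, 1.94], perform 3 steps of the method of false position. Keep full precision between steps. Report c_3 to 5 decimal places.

1.60050

False-position update: c = (a·f(b) − b·f(a))/(f(b) − f(a)); replace the endpoint whose sign matches f(c).
f(1.290000) = -2.687611, f(1.940000) = 3.981584
step 1: c = 1.551943, f(c) = -0.486079 < 0 → new bracket [1.551943, 1.940000]
step 2: c = 1.594163, f(c) = -0.074264 < 0 → new bracket [1.594163, 1.940000]
step 3: c = 1.600495, f(c) = -0.011039 < 0 → new bracket [1.600495, 1.940000]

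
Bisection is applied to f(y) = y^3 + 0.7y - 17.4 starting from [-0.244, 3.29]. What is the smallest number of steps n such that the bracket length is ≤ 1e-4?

16

Initial width b − a = 3.29 − -0.244 = 3.534000.
After n steps the width is (b−a)/2^n; need (b−a)/2^n ≤ 1e-4.
So n ≥ log₂(3.534000/1e-4) = log₂(35340.0000) ≈ 15.1090.
Hence n = 16.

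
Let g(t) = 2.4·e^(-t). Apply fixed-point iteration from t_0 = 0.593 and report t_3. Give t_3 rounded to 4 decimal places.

t_1 = g(0.593000) = 1.326400
t_2 = g(1.326400) = 0.637034
t_3 = g(0.637034) = 1.269260

1.2693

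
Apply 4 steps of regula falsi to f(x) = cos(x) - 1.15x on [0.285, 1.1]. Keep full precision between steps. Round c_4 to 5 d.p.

f(0.285000) = 0.631912, f(1.100000) = -0.811404
step 1: c = 0.641823, f(c) = 0.062910 > 0 → new bracket [0.641823, 1.100000]
step 2: c = 0.674790, f(c) = 0.004829 > 0 → new bracket [0.674790, 1.100000]
step 3: c = 0.677306, f(c) = 0.000362 > 0 → new bracket [0.677306, 1.100000]
step 4: c = 0.677494, f(c) = 0.000027 > 0 → new bracket [0.677494, 1.100000]

0.67749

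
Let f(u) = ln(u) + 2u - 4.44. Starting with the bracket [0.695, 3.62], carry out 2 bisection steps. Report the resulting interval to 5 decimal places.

[1.42625, 2.15750]

f(0.695000) = -3.413843, f(3.620000) = 4.086474 (opposite signs)
step 1: m = 2.157500, f(m) = 0.643950 > 0 → root in [0.695000, 2.157500]
step 2: m = 1.426250, f(m) = -1.232451 < 0 → root in [1.426250, 2.157500]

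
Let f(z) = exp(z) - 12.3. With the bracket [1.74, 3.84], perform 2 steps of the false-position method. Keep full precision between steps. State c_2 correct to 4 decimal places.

False-position update: c = (a·f(b) − b·f(a))/(f(b) − f(a)); replace the endpoint whose sign matches f(c).
f(1.740000) = -6.602657, f(3.840000) = 34.225474
step 1: c = 2.079608, f(c) = -4.298665 < 0 → new bracket [2.079608, 3.840000]
step 2: c = 2.276039, f(c) = -2.561965 < 0 → new bracket [2.276039, 3.840000]

2.2760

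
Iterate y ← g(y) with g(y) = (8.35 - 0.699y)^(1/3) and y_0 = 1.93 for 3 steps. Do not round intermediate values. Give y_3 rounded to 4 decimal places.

1.9140

y_1 = g(1.930000) = 1.913016
y_2 = g(1.913016) = 1.914097
y_3 = g(1.914097) = 1.914028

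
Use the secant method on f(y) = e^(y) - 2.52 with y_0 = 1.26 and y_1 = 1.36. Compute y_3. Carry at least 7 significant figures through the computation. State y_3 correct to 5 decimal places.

0.93719

f(y_0) = 1.005421, f(y_1) = 1.376193
y_2 = 1.360000 - (1.376193)·(1.360000 - 1.260000)/(1.376193 - (1.005421)) = 0.988830; f(y_2) = 0.168088
y_3 = 0.988830 - (0.168088)·(0.988830 - 1.360000)/(0.168088 - (1.376193)) = 0.937188; f(y_3) = 0.032793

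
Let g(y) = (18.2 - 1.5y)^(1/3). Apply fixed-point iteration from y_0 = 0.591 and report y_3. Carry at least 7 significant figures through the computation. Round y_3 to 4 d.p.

y_1 = g(0.591000) = 2.586991
y_2 = g(2.586991) = 2.428340
y_3 = g(2.428340) = 2.441718

2.4417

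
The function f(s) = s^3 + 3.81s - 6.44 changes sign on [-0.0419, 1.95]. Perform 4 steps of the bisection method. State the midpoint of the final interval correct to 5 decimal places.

1.26528

f(-0.041900) = -6.599713, f(1.950000) = 8.404375 (opposite signs)
step 1: m = 0.954050, f(m) = -1.936682 < 0 → root in [0.954050, 1.950000]
step 2: m = 1.452025, f(m) = 2.153631 > 0 → root in [0.954050, 1.452025]
step 3: m = 1.203037, f(m) = -0.115272 < 0 → root in [1.203037, 1.452025]
step 4: m = 1.327531, f(m) = 0.957454 > 0 → root in [1.203037, 1.327531]
Midpoint of [1.203037, 1.327531] = 1.265284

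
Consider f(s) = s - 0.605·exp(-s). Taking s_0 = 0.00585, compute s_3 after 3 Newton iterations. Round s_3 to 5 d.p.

0.40395

f'(s) = 1 + 0.605·exp(-s)
s_0 = 0.005850: f = -0.595621, f' = 1.601471 → s_1 = 0.005850 - (-0.595621)/(1.601471) = 0.377771
s_1 = 0.377771: f = -0.036888, f' = 1.414659 → s_2 = 0.377771 - (-0.036888)/(1.414659) = 0.403847
s_2 = 0.403847: f = -0.000140, f' = 1.403987 → s_3 = 0.403847 - (-0.000140)/(1.403987) = 0.403946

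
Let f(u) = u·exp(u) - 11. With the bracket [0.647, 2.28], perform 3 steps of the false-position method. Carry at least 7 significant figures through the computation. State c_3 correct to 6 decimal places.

1.770743

f(0.647000) = -9.764358, f(2.280000) = 11.290831
step 1: c = 1.404305, f(c) = -5.280696 < 0 → new bracket [1.404305, 2.280000]
step 2: c = 1.683355, f(c) = -1.937518 < 0 → new bracket [1.683355, 2.280000]
step 3: c = 1.770743, f(c) = -0.596493 < 0 → new bracket [1.770743, 2.280000]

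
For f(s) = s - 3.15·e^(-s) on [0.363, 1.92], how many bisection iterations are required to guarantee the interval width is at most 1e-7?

Initial width b − a = 1.92 − 0.363 = 1.557000.
After n steps the width is (b−a)/2^n; need (b−a)/2^n ≤ 1e-7.
So n ≥ log₂(1.557000/1e-7) = log₂(15570000.0000) ≈ 23.8923.
Hence n = 24.

24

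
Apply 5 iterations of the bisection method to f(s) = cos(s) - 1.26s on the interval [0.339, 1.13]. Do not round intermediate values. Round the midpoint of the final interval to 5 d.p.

f(0.339000) = 0.515948, f(1.130000) = -0.997140 (opposite signs)
step 1: m = 0.734500, f(m) = -0.183304 < 0 → root in [0.339000, 0.734500]
step 2: m = 0.536750, f(m) = 0.183070 > 0 → root in [0.536750, 0.734500]
step 3: m = 0.635625, f(m) = 0.003813 > 0 → root in [0.635625, 0.734500]
step 4: m = 0.685062, f(m) = -0.088799 < 0 → root in [0.635625, 0.685062]
step 5: m = 0.660344, f(m) = -0.042252 < 0 → root in [0.635625, 0.660344]
Midpoint of [0.635625, 0.660344] = 0.647984

0.64798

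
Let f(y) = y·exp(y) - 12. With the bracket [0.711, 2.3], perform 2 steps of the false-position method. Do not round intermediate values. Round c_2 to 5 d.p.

1.75765

False-position update: c = (a·f(b) − b·f(a))/(f(b) − f(a)); replace the endpoint whose sign matches f(c).
f(0.711000) = -10.552385, f(2.300000) = 10.940620
step 1: c = 1.491149, f(c) = -5.376026 < 0 → new bracket [1.491149, 2.300000]
step 2: c = 1.757650, f(c) = -1.807751 < 0 → new bracket [1.757650, 2.300000]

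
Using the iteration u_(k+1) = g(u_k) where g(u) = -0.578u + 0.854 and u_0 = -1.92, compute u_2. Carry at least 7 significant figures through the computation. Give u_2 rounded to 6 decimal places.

-0.281053

u_1 = g(-1.920000) = 1.963760
u_2 = g(1.963760) = -0.281053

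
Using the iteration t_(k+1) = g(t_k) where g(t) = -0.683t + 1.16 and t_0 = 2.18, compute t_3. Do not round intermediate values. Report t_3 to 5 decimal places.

t_1 = g(2.180000) = -0.328940
t_2 = g(-0.328940) = 1.384666
t_3 = g(1.384666) = 0.214273

0.21427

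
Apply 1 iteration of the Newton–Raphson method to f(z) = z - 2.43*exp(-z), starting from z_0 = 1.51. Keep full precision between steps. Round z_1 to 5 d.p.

f'(z) = 1 + 2.43*exp(-z)
z_0 = 1.510000: f = 0.973189, f' = 1.536811 → z_1 = 1.510000 - (0.973189)/(1.536811) = 0.876748

0.87675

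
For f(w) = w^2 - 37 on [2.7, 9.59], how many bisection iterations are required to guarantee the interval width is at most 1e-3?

13

Initial width b − a = 9.59 − 2.7 = 6.890000.
After n steps the width is (b−a)/2^n; need (b−a)/2^n ≤ 1e-3.
So n ≥ log₂(6.890000/1e-3) = log₂(6890.0000) ≈ 12.7503.
Hence n = 13.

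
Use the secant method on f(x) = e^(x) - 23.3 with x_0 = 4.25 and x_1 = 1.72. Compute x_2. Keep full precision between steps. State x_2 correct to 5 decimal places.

2.41466

f(x_0) = 46.805412, f(x_1) = -17.715472
x_2 = 1.720000 - (-17.715472)·(1.720000 - 4.250000)/(-17.715472 - (46.805412)) = 2.414661; f(x_2) = -12.114022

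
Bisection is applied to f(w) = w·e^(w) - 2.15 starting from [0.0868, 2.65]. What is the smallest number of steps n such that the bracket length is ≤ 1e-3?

12

Initial width b − a = 2.65 − 0.0868 = 2.563200.
After n steps the width is (b−a)/2^n; need (b−a)/2^n ≤ 1e-3.
So n ≥ log₂(2.563200/1e-3) = log₂(2563.2000) ≈ 11.3237.
Hence n = 12.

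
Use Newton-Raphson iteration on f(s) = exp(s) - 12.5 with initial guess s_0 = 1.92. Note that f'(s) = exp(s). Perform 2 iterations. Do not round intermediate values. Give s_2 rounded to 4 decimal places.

s_0 = 1.920000: f = -5.679042, f' = 6.820958 → s_1 = 1.920000 - (-5.679042)/(6.820958) = 2.752587
s_1 = 2.752587: f = 3.183152, f' = 15.683152 → s_2 = 2.752587 - (3.183152)/(15.683152) = 2.549621

2.5496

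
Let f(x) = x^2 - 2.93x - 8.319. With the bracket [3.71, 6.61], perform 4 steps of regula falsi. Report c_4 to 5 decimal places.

f(3.710000) = -5.425200, f(6.610000) = 16.005800
step 1: c = 4.444127, f(c) = -1.590026 < 0 → new bracket [4.444127, 6.610000]
step 2: c = 4.639844, f(c) = -0.385592 < 0 → new bracket [4.639844, 6.610000]
step 3: c = 4.686190, f(c) = -0.089161 < 0 → new bracket [4.686190, 6.610000]
step 4: c = 4.696847, f(c) = -0.020389 < 0 → new bracket [4.696847, 6.610000]

4.69685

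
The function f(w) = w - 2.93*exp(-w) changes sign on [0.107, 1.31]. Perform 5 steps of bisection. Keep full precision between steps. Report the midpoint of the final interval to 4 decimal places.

1.0280

f(0.107000) = -2.525680, f(1.310000) = 0.519427 (opposite signs)
step 1: m = 0.708500, f(m) = -0.734180 < 0 → root in [0.708500, 1.310000]
step 2: m = 1.009250, f(m) = -0.058712 < 0 → root in [1.009250, 1.310000]
step 3: m = 1.159625, f(m) = 0.240766 > 0 → root in [1.009250, 1.159625]
step 4: m = 1.084437, f(m) = 0.093828 > 0 → root in [1.009250, 1.084437]
step 5: m = 1.046844, f(m) = 0.018285 > 0 → root in [1.009250, 1.046844]
Midpoint of [1.009250, 1.046844] = 1.028047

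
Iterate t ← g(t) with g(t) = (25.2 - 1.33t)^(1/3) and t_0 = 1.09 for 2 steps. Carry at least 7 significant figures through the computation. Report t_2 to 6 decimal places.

2.775335

t_1 = g(1.090000) = 2.874461
t_2 = g(2.874461) = 2.775335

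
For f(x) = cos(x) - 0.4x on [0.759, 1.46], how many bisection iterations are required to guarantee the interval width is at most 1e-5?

17

Initial width b − a = 1.46 − 0.759 = 0.701000.
After n steps the width is (b−a)/2^n; need (b−a)/2^n ≤ 1e-5.
So n ≥ log₂(0.701000/1e-5) = log₂(70100.0000) ≈ 16.0971.
Hence n = 17.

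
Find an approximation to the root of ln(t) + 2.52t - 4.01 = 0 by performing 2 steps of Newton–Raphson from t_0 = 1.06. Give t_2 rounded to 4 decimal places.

1.4451

f'(t) = 1/t + 2.52
t_0 = 1.060000: f = -1.280531, f' = 3.463396 → t_1 = 1.060000 - (-1.280531)/(3.463396) = 1.429733
t_1 = 1.429733: f = -0.049586, f' = 3.219431 → t_2 = 1.429733 - (-0.049586)/(3.219431) = 1.445135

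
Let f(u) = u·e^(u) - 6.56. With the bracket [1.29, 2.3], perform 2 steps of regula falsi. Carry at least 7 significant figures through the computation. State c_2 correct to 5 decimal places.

f(1.290000) = -1.873705, f(2.300000) = 16.380620
step 1: c = 1.393671, f(c) = -0.944042 < 0 → new bracket [1.393671, 2.300000]
step 2: c = 1.443058, f(c) = -0.450638 < 0 → new bracket [1.443058, 2.300000]

1.44306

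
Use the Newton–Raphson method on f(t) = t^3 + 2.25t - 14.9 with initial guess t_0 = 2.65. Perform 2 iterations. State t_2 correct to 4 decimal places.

2.1600

f'(t) = 3t^2 + 2.25
t_0 = 2.650000: f = 9.672125, f' = 23.317500 → t_1 = 2.650000 - (9.672125)/(23.317500) = 2.235199
t_1 = 2.235199: f = 1.296506, f' = 17.238342 → t_2 = 2.235199 - (1.296506)/(17.238342) = 2.159988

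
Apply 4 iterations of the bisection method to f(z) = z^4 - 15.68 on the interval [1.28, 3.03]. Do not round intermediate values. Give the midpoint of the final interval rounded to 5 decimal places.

f(1.280000) = -12.995645, f(3.030000) = 68.608925 (opposite signs)
step 1: m = 2.155000, f(m) = 5.886968 > 0 → root in [1.280000, 2.155000]
step 2: m = 1.717500, f(m) = -6.978643 < 0 → root in [1.717500, 2.155000]
step 3: m = 1.936250, f(m) = -1.624519 < 0 → root in [1.936250, 2.155000]
step 4: m = 2.045625, f(m) = 1.830724 > 0 → root in [1.936250, 2.045625]
Midpoint of [1.936250, 2.045625] = 1.990937

1.99094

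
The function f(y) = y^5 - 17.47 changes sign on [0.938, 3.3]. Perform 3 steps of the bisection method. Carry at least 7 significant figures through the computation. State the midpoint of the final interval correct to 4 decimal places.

f(0.938000) = -16.743870, f(3.300000) = 373.883930 (opposite signs)
step 1: m = 2.119000, f(m) = 25.252316 > 0 → root in [0.938000, 2.119000]
step 2: m = 1.528500, f(m) = -9.126904 < 0 → root in [1.528500, 2.119000]
step 3: m = 1.823750, f(m) = 2.705603 > 0 → root in [1.528500, 1.823750]
Midpoint of [1.528500, 1.823750] = 1.676125

1.6761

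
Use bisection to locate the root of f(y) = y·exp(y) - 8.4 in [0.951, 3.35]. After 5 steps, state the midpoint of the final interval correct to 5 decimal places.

1.66320

f(0.951000) = -5.938530, f(3.350000) = 87.084158 (opposite signs)
step 1: m = 2.150500, f(m) = 10.070971 > 0 → root in [0.951000, 2.150500]
step 2: m = 1.550750, f(m) = -1.088206 < 0 → root in [1.550750, 2.150500]
step 3: m = 1.850625, f(m) = 3.376999 > 0 → root in [1.550750, 1.850625]
step 4: m = 1.700687, f(m) = 0.915876 > 0 → root in [1.550750, 1.700687]
step 5: m = 1.625719, f(m) = -0.137983 < 0 → root in [1.625719, 1.700687]
Midpoint of [1.625719, 1.700687] = 1.663203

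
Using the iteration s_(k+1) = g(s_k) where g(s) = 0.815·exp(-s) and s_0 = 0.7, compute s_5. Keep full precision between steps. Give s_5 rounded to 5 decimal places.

0.49050

s_1 = g(0.700000) = 0.404717
s_2 = g(0.404717) = 0.543740
s_3 = g(0.543740) = 0.473167
s_4 = g(0.473167) = 0.507766
s_5 = g(0.507766) = 0.490498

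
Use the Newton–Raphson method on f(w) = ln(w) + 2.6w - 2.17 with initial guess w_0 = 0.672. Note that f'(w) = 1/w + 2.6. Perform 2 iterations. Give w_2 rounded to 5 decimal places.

w_0 = 0.672000: f = -0.820297, f' = 4.088095 → w_1 = 0.672000 - (-0.820297)/(4.088095) = 0.872655
w_1 = 0.872655: f = -0.037312, f' = 3.745928 → w_2 = 0.872655 - (-0.037312)/(3.745928) = 0.882616

0.88262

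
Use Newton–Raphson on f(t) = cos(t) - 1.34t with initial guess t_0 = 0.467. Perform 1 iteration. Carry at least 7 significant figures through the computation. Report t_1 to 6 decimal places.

f'(t) = -sin(t) - 1.34
t_0 = 0.467000: f = 0.267143, f' = -1.790210 → t_1 = 0.467000 - (0.267143)/(-1.790210) = 0.616224

0.616224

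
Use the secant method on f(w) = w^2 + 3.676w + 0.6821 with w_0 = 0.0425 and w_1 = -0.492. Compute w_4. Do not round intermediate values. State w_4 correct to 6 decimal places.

-0.196021

Secant update: w_(k+1) = w_k − f(w_k)·(w_k − w_(k-1))/(f(w_k) − f(w_(k-1))).
f(w_0) = 0.840136, f(w_1) = -0.884428
w_2 = -0.492000 - (-0.884428)·(-0.492000 - 0.042500)/(-0.884428 - (0.840136)) = -0.217886; f(w_2) = -0.071375
w_3 = -0.217886 - (-0.071375)·(-0.217886 - -0.492000)/(-0.071375 - (-0.884428)) = -0.193823; f(w_3) = 0.007175
w_4 = -0.193823 - (0.007175)·(-0.193823 - -0.217886)/(0.007175 - (-0.071375)) = -0.196021; f(w_4) = -0.000048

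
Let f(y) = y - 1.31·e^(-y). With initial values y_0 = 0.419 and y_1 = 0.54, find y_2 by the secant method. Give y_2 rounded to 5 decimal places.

0.66332

f(y_0) = -0.442592, f(y_1) = -0.223400
y_2 = 0.540000 - (-0.223400)·(0.540000 - 0.419000)/(-0.223400 - (-0.442592)) = 0.663323; f(y_2) = -0.011506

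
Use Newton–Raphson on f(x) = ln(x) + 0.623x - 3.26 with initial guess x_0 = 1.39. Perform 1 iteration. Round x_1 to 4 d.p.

f'(x) = 1/x + 0.623
x_0 = 1.390000: f = -2.064726, f' = 1.342424 → x_1 = 1.390000 - (-2.064726)/(1.342424) = 2.928058

2.9281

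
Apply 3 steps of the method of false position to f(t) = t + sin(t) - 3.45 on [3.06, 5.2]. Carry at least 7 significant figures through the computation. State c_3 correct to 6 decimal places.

4.239914

f(3.060000) = -0.308498, f(5.200000) = 0.866545
step 1: c = 3.621839, f(c) = -0.290159 < 0 → new bracket [3.621839, 5.200000]
step 2: c = 4.017720, f(c) = -0.200546 < 0 → new bracket [4.017720, 5.200000]
step 3: c = 4.239914, f(c) = -0.100531 < 0 → new bracket [4.239914, 5.200000]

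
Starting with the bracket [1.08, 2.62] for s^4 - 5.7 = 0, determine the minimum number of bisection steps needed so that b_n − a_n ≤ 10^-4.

14

Initial width b − a = 2.62 − 1.08 = 1.540000.
After n steps the width is (b−a)/2^n; need (b−a)/2^n ≤ 10^-4.
So n ≥ log₂(1.540000/10^-4) = log₂(15400.0000) ≈ 13.9106.
Hence n = 14.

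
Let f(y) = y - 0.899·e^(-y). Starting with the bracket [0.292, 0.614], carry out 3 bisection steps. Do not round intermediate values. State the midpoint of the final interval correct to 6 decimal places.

f(0.292000) = -0.379345, f(0.614000) = 0.127478 (opposite signs)
step 1: m = 0.453000, f(m) = -0.118511 < 0 → root in [0.453000, 0.614000]
step 2: m = 0.533500, f(m) = 0.006193 > 0 → root in [0.453000, 0.533500]
step 3: m = 0.493250, f(m) = -0.055714 < 0 → root in [0.493250, 0.533500]
Midpoint of [0.493250, 0.533500] = 0.513375

0.513375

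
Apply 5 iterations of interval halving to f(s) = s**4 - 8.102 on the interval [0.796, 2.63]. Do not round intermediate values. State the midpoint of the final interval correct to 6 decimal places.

f(0.796000) = -7.700531, f(2.630000) = 39.741506 (opposite signs)
step 1: m = 1.713000, f(m) = 0.508521 > 0 → root in [0.796000, 1.713000]
step 2: m = 1.254500, f(m) = -5.625247 < 0 → root in [1.254500, 1.713000]
step 3: m = 1.483750, f(m) = -3.255336 < 0 → root in [1.483750, 1.713000]
step 4: m = 1.598375, f(m) = -1.574983 < 0 → root in [1.598375, 1.713000]
step 5: m = 1.655687, f(m) = -0.587268 < 0 → root in [1.655687, 1.713000]
Midpoint of [1.655687, 1.713000] = 1.684344

1.684344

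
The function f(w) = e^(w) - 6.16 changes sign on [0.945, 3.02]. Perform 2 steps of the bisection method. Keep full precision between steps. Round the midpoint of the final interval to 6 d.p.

1.723125

f(0.945000) = -3.587187, f(3.020000) = 14.331292 (opposite signs)
step 1: m = 1.982500, f(m) = 1.100872 > 0 → root in [0.945000, 1.982500]
step 2: m = 1.463750, f(m) = -1.837863 < 0 → root in [1.463750, 1.982500]
Midpoint of [1.463750, 1.982500] = 1.723125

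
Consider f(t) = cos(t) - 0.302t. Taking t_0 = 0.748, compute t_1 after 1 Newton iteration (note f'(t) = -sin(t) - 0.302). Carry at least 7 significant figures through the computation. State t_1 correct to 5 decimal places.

1.26436

t_0 = 0.748000: f = 0.507155, f' = -0.982174 → t_1 = 0.748000 - (0.507155)/(-0.982174) = 1.264359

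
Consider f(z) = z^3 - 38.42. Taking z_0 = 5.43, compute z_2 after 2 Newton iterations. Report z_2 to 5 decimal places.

3.48200

f'(z) = 3z^2
z_0 = 5.430000: f = 121.683007, f' = 88.454700 → z_1 = 5.430000 - (121.683007)/(88.454700) = 4.054347
z_1 = 4.054347: f = 28.224241, f' = 49.313180 → z_2 = 4.054347 - (28.224241)/(49.313180) = 3.482000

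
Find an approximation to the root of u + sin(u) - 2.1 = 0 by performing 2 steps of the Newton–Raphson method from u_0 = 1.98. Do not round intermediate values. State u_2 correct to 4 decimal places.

1.1213

Newton update: u ← u − f(u)/f'(u).
f'(u) = 1 + cos(u)
u_0 = 1.980000: f = 0.797438, f' = 0.602121 → u_1 = 1.980000 - (0.797438)/(0.602121) = 0.655619
u_1 = 0.655619: f = -0.834732, f' = 1.792671 → u_2 = 0.655619 - (-0.834732)/(1.792671) = 1.121254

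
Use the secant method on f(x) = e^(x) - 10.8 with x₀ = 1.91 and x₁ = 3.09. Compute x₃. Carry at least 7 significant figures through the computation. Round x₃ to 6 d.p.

f(x_0) = -4.046911, f(x_1) = 11.177078
x_2 = 3.090000 - (11.177078)·(3.090000 - 1.910000)/(11.177078 - (-4.046911)) = 2.223673; f(x_2) = -1.558788
x_3 = 2.223673 - (-1.558788)·(2.223673 - 3.090000)/(-1.558788 - (11.177078)) = 2.329706; f(x_3) = -0.525081

2.329706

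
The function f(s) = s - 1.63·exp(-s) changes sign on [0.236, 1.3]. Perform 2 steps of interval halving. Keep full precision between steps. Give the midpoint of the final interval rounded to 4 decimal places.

0.6350

f(0.236000) = -1.051342, f(1.300000) = 0.855773 (opposite signs)
step 1: m = 0.768000, f(m) = 0.011778 > 0 → root in [0.236000, 0.768000]
step 2: m = 0.502000, f(m) = -0.484670 < 0 → root in [0.502000, 0.768000]
Midpoint of [0.502000, 0.768000] = 0.635000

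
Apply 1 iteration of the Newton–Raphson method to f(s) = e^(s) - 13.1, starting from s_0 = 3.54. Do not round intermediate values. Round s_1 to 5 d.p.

f'(s) = e^(s)
s_0 = 3.540000: f = 21.366919, f' = 34.466919 → s_1 = 3.540000 - (21.366919)/(34.466919) = 2.920075

2.92007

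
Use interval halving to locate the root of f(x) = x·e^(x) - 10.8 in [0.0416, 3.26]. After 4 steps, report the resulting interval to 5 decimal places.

[1.65080, 1.85195]

f(0.041600) = -10.756633, f(3.260000) = 74.121491 (opposite signs)
step 1: m = 1.650800, f(m) = -2.197438 < 0 → root in [1.650800, 3.260000]
step 2: m = 2.455400, f(m) = 17.808094 > 0 → root in [1.650800, 2.455400]
step 3: m = 2.053100, f(m) = 5.197794 > 0 → root in [1.650800, 2.053100]
step 4: m = 1.851950, f(m) = 1.001057 > 0 → root in [1.650800, 1.851950]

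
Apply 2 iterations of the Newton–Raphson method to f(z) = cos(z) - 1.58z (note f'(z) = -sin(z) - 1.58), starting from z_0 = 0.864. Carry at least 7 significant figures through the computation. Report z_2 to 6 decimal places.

0.542204

z_0 = 0.864000: f = -0.715719, f' = -2.340446 → z_1 = 0.864000 - (-0.715719)/(-2.340446) = 0.558195
z_1 = 0.558195: f = -0.033737, f' = -2.109656 → z_2 = 0.558195 - (-0.033737)/(-2.109656) = 0.542204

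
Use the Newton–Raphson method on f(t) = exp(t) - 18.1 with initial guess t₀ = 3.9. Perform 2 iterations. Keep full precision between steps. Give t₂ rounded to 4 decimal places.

2.9568

f'(t) = exp(t)
t_0 = 3.900000: f = 31.302449, f' = 49.402449 → t_1 = 3.900000 - (31.302449)/(49.402449) = 3.266379
t_1 = 3.266379: f = 8.116228, f' = 26.216228 → t_2 = 3.266379 - (8.116228)/(26.216228) = 2.956791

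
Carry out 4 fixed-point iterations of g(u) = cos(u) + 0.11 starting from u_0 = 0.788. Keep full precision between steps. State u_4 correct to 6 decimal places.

u_1 = g(0.788000) = 0.815265
u_2 = g(0.815265) = 0.795676
u_3 = g(0.795676) = 0.809802
u_4 = g(0.809802) = 0.799642

0.799642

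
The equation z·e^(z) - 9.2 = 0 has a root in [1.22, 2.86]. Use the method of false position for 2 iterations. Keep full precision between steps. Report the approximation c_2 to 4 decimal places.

1.5171

f(1.220000) = -5.067631, f(2.860000) = 40.739967
step 1: c = 1.401431, f(c) = -3.508779 < 0 → new bracket [1.401431, 2.860000]
step 2: c = 1.517091, f(c) = -2.283671 < 0 → new bracket [1.517091, 2.860000]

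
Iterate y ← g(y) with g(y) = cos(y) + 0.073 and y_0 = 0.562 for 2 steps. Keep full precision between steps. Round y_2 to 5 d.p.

y_1 = g(0.562000) = 0.919191
y_2 = g(0.919191) = 0.679464

0.67946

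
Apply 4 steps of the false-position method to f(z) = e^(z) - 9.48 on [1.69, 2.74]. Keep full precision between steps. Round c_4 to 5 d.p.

False-position update: c = (a·f(b) − b·f(a))/(f(b) − f(a)); replace the endpoint whose sign matches f(c).
f(1.690000) = -4.060519, f(2.740000) = 6.006985
step 1: c = 2.113496, f(c) = -1.202875 < 0 → new bracket [2.113496, 2.740000]
step 2: c = 2.218020, f(c) = -0.290881 < 0 → new bracket [2.218020, 2.740000]
step 3: c = 2.242129, f(c) = -0.066650 < 0 → new bracket [2.242129, 2.740000]
step 4: c = 2.247592, f(c) = -0.015080 < 0 → new bracket [2.247592, 2.740000]

2.24759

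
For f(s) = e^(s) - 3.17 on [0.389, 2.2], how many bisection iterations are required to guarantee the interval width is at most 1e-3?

Initial width b − a = 2.2 − 0.389 = 1.811000.
After n steps the width is (b−a)/2^n; need (b−a)/2^n ≤ 1e-3.
So n ≥ log₂(1.811000/1e-3) = log₂(1811.0000) ≈ 10.8226.
Hence n = 11.

11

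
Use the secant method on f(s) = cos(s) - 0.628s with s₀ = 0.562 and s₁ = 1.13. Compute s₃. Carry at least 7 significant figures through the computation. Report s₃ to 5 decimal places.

f(s_0) = 0.493255, f(s_1) = -0.282980
s_2 = 1.130000 - (-0.282980)·(1.130000 - 0.562000)/(-0.282980 - (0.493255)) = 0.922933; f(s_2) = 0.023882
s_3 = 0.922933 - (0.023882)·(0.922933 - 1.130000)/(0.023882 - (-0.282980)) = 0.939048; f(s_3) = 0.000834

0.93905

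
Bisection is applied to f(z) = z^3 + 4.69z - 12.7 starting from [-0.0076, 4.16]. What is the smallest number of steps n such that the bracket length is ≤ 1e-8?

29

Initial width b − a = 4.16 − -0.0076 = 4.167600.
After n steps the width is (b−a)/2^n; need (b−a)/2^n ≤ 1e-8.
So n ≥ log₂(4.167600/1e-8) = log₂(416760000.0000) ≈ 28.6346.
Hence n = 29.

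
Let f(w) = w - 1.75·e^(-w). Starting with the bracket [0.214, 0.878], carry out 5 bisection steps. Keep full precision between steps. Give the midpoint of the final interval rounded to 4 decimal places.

0.7846

f(0.214000) = -1.198860, f(0.878000) = 0.150677 (opposite signs)
step 1: m = 0.546000, f(m) = -0.467709 < 0 → root in [0.546000, 0.878000]
step 2: m = 0.712000, f(m) = -0.146658 < 0 → root in [0.712000, 0.878000]
step 3: m = 0.795000, f(m) = 0.004733 > 0 → root in [0.712000, 0.795000]
step 4: m = 0.753500, f(m) = -0.070253 < 0 → root in [0.753500, 0.795000]
step 5: m = 0.774250, f(m) = -0.032587 < 0 → root in [0.774250, 0.795000]
Midpoint of [0.774250, 0.795000] = 0.784625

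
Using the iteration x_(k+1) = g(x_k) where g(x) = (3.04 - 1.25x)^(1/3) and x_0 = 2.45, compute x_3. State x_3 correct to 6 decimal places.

1.051229

x_1 = g(2.450000) = -0.282311
x_2 = g(-0.282311) = 1.502645
x_3 = g(1.502645) = 1.051229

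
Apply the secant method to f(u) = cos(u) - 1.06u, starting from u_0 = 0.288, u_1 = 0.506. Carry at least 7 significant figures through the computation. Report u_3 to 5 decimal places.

f(u_0) = 0.653534, f(u_1) = 0.338330
u_2 = 0.506000 - (0.338330)·(0.506000 - 0.288000)/(0.338330 - (0.653534)) = 0.739995; f(u_2) = -0.045922
u_3 = 0.739995 - (-0.045922)·(0.739995 - 0.506000)/(-0.045922 - (0.338330)) = 0.712030; f(u_3) = 0.002286

0.71203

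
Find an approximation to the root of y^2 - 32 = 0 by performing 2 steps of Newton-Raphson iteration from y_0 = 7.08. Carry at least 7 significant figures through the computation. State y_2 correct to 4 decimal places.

5.6586

f'(y) = 2y
y_0 = 7.080000: f = 18.126400, f' = 14.160000 → y_1 = 7.080000 - (18.126400)/(14.160000) = 5.799887
y_1 = 5.799887: f = 1.638689, f' = 11.599774 → y_2 = 5.799887 - (1.638689)/(11.599774) = 5.658618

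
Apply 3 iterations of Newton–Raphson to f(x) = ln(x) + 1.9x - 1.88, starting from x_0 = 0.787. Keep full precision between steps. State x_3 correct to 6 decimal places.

Newton update: x ← x − f(x)/f'(x).
f'(x) = 1/x + 1.9
x_0 = 0.787000: f = -0.624227, f' = 3.170648 → x_1 = 0.787000 - (-0.624227)/(3.170648) = 0.983877
x_1 = 0.983877: f = -0.026889, f' = 2.916387 → x_2 = 0.983877 - (-0.026889)/(2.916387) = 0.993097
x_2 = 0.993097: f = -0.000044, f' = 2.906951 → x_3 = 0.993097 - (-0.000044)/(2.906951) = 0.993112

0.993112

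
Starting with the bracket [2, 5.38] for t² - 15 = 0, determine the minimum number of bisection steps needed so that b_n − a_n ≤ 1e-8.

29

Initial width b − a = 5.38 − 2 = 3.380000.
After n steps the width is (b−a)/2^n; need (b−a)/2^n ≤ 1e-8.
So n ≥ log₂(3.380000/1e-8) = log₂(338000000.0000) ≈ 28.3324.
Hence n = 29.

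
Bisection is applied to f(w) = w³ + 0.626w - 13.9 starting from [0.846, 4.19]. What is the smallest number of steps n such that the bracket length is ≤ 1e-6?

22

Initial width b − a = 4.19 − 0.846 = 3.344000.
After n steps the width is (b−a)/2^n; need (b−a)/2^n ≤ 1e-6.
So n ≥ log₂(3.344000/1e-6) = log₂(3344000.0000) ≈ 21.6731.
Hence n = 22.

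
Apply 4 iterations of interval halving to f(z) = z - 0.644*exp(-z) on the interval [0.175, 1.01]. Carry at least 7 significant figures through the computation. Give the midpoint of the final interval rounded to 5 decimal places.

0.40984

f(0.175000) = -0.365610, f(1.010000) = 0.775443 (opposite signs)
step 1: m = 0.592500, f(m) = 0.236405 > 0 → root in [0.175000, 0.592500]
step 2: m = 0.383750, f(m) = -0.055008 < 0 → root in [0.383750, 0.592500]
step 3: m = 0.488125, f(m) = 0.092853 > 0 → root in [0.383750, 0.488125]
step 4: m = 0.435938, f(m) = 0.019490 > 0 → root in [0.383750, 0.435938]
Midpoint of [0.383750, 0.435938] = 0.409844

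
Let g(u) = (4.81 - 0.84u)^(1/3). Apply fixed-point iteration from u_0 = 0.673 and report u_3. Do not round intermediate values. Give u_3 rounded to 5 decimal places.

1.52416

u_1 = g(0.673000) = 1.619130
u_2 = g(1.619130) = 1.511020
u_3 = g(1.511020) = 1.524163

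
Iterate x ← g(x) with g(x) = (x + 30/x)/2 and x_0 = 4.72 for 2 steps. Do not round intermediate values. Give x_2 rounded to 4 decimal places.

5.4776

x_1 = g(4.720000) = 5.537966
x_2 = g(5.537966) = 5.477559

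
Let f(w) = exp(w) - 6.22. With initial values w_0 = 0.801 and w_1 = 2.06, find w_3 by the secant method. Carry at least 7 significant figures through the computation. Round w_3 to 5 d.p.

f(w_0) = -3.992232, f(w_1) = 1.625970
w_2 = 2.060000 - (1.625970)·(2.060000 - 0.801000)/(1.625970 - (-3.992232)) = 1.695631; f(w_2) = -0.769913
w_3 = 1.695631 - (-0.769913)·(1.695631 - 2.060000)/(-0.769913 - (1.625970)) = 1.812721; f(w_3) = -0.092905

1.81272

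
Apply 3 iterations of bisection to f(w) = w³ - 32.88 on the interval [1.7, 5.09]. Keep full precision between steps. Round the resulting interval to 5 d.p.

[2.97125, 3.39500]

f(1.700000) = -27.967000, f(5.090000) = 98.992229 (opposite signs)
step 1: m = 3.395000, f(m) = 6.250855 > 0 → root in [1.700000, 3.395000]
step 2: m = 2.547500, f(m) = -16.347346 < 0 → root in [2.547500, 3.395000]
step 3: m = 2.971250, f(m) = -6.648835 < 0 → root in [2.971250, 3.395000]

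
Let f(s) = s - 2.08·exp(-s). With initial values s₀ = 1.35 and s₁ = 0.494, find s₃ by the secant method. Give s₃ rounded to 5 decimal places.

f(s_0) = 0.810780, f(s_1) = -0.775176
s_2 = 0.494000 - (-0.775176)·(0.494000 - 1.350000)/(-0.775176 - (0.810780)) = 0.912392; f(s_2) = 0.077141
s_3 = 0.912392 - (0.077141)·(0.912392 - 0.494000)/(0.077141 - (-0.775176)) = 0.874524; f(s_3) = 0.007038

0.87452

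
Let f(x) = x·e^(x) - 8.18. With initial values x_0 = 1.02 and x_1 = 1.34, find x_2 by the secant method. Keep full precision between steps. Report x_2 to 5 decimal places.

1.76816

f(x_0) = -5.351341, f(x_1) = -3.062482
x_2 = 1.340000 - (-3.062482)·(1.340000 - 1.020000)/(-3.062482 - (-5.351341)) = 1.768158; f(x_2) = 2.181497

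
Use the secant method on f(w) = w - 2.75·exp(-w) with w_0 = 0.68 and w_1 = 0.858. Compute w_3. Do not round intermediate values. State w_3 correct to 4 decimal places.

Secant update: w_(k+1) = w_k − f(w_k)·(w_k − w_(k-1))/(f(w_k) − f(w_(k-1))).
f(w_0) = -0.713197, f(w_1) = -0.308025
w_2 = 0.858000 - (-0.308025)·(0.858000 - 0.680000)/(-0.308025 - (-0.713197)) = 0.993322; f(w_2) = -0.025125
w_3 = 0.993322 - (-0.025125)·(0.993322 - 0.858000)/(-0.025125 - (-0.308025)) = 1.005340; f(w_3) = -0.000940

1.0053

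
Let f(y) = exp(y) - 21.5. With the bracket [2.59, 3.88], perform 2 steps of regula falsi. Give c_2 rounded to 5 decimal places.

3.00420

f(2.590000) = -8.170228, f(3.880000) = 26.924215
step 1: c = 2.890321, f(c) = -3.500916 < 0 → new bracket [2.890321, 3.880000]
step 2: c = 3.004200, f(c) = -1.329929 < 0 → new bracket [3.004200, 3.880000]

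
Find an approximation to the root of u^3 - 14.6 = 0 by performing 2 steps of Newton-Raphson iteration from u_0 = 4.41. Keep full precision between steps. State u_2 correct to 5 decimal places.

f'(u) = 3u^2
u_0 = 4.410000: f = 71.166121, f' = 58.344300 → u_1 = 4.410000 - (71.166121)/(58.344300) = 3.190239
u_1 = 3.190239: f = 17.869046, f' = 30.532868 → u_2 = 3.190239 - (17.869046)/(30.532868) = 2.604999

2.60500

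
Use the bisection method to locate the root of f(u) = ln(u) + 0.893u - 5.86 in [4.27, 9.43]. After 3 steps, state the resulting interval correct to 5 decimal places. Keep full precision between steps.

f(4.270000) = -0.595276, f(9.430000) = 4.804886 (opposite signs)
step 1: m = 6.850000, f(m) = 2.181299 > 0 → root in [4.270000, 6.850000]
step 2: m = 5.560000, f(m) = 0.820678 > 0 → root in [4.270000, 5.560000]
step 3: m = 4.915000, f(m) = 0.121387 > 0 → root in [4.270000, 4.915000]

[4.27000, 4.91500]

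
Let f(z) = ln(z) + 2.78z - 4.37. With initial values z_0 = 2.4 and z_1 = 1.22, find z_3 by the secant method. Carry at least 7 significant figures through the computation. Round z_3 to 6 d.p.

1.440819

f(z_0) = 3.177469, f(z_1) = -0.779549
z_2 = 1.220000 - (-0.779549)·(1.220000 - 2.400000)/(-0.779549 - (3.177469)) = 1.452465; f(z_2) = 0.041115
z_3 = 1.452465 - (0.041115)·(1.452465 - 1.220000)/(0.041115 - (-0.779549)) = 1.440819; f(z_3) = 0.000687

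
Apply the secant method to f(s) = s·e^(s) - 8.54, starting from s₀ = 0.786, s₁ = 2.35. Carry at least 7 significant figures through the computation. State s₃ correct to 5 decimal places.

f(s_0) = -6.815044, f(s_1) = 16.101089
s_2 = 2.350000 - (16.101089)·(2.350000 - 0.786000)/(16.101089 - (-6.815044)) = 1.251119; f(s_2) = -4.168276
s_3 = 1.251119 - (-4.168276)·(1.251119 - 2.350000)/(-4.168276 - (16.101089)) = 1.477097; f(s_3) = -2.069998

1.47710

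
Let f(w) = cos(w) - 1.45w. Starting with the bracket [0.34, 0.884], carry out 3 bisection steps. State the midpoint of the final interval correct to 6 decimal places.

f(0.340000) = 0.449755, f(0.884000) = -0.647737 (opposite signs)
step 1: m = 0.612000, f(m) = -0.068899 < 0 → root in [0.340000, 0.612000]
step 2: m = 0.476000, f(m) = 0.198635 > 0 → root in [0.476000, 0.612000]
step 3: m = 0.544000, f(m) = 0.066845 > 0 → root in [0.544000, 0.612000]
Midpoint of [0.544000, 0.612000] = 0.578000

0.578000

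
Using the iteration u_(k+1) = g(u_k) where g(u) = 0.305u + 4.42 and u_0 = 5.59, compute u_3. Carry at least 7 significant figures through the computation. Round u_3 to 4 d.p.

u_1 = g(5.590000) = 6.124950
u_2 = g(6.124950) = 6.288110
u_3 = g(6.288110) = 6.337873

6.3379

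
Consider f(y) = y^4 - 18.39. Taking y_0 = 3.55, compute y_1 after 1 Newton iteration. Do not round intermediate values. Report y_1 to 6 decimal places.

2.765263

f'(y) = 4y^3
y_0 = 3.550000: f = 140.433006, f' = 178.955500 → y_1 = 3.550000 - (140.433006)/(178.955500) = 2.765263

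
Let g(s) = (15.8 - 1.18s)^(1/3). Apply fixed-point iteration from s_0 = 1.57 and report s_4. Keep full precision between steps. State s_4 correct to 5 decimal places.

s_1 = g(1.570000) = 2.407120
s_2 = g(2.407120) = 2.348896
s_3 = g(2.348896) = 2.353040
s_4 = g(2.353040) = 2.352745

2.35275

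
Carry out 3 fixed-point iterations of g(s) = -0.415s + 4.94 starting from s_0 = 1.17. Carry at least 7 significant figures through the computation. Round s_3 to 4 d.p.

3.6571

s_1 = g(1.170000) = 4.454450
s_2 = g(4.454450) = 3.091403
s_3 = g(3.091403) = 3.657068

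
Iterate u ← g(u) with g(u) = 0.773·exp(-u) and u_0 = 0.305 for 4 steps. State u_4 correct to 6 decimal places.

0.469216

u_1 = g(0.305000) = 0.569796
u_2 = g(0.569796) = 0.437240
u_3 = g(0.437240) = 0.499216
u_4 = g(0.499216) = 0.469216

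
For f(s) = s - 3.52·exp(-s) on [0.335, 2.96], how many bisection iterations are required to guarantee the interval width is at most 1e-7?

25

Initial width b − a = 2.96 − 0.335 = 2.625000.
After n steps the width is (b−a)/2^n; need (b−a)/2^n ≤ 1e-7.
So n ≥ log₂(2.625000/1e-7) = log₂(26250000.0000) ≈ 24.6458.
Hence n = 25.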